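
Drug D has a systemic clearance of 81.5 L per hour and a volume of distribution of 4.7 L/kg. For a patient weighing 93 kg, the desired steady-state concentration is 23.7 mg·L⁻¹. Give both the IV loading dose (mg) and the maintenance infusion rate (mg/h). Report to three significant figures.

(a) 10400 mg; (b) 1930 mg/h

Total Vd = 4.7 × 93 = 437.1 L
Loading: fill Vd to C_target → 437.1 L × 23.7 mg/L = 10360 mg
Maintenance infusion rate = CL × Css = 81.50 × 23.7 = 1932 mg/h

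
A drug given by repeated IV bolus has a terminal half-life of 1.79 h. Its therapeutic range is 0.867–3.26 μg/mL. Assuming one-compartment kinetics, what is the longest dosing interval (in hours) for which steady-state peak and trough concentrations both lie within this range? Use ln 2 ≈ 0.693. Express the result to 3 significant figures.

k = 0.693 / t½ = 0.693 / 1.79 = 0.3872 h⁻¹
Between IV bolus doses, concentration decays as C = C₀·e^(−kτ), so C_peak/C_trough = e^(kτ).
τ_max = ln(C_peak/C_trough) / k = ln(3.26/0.867) / 0.3872 = 1.324 / 0.3872 = 3.419 h

3.42 h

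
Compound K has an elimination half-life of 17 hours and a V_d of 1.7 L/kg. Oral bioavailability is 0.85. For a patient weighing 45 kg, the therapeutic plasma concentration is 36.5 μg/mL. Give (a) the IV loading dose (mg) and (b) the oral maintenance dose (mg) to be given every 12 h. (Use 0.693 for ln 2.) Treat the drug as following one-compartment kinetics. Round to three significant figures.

(a) 2790 mg; (b) 1610 mg

Vd(total) = 45 kg × 1.7 L/kg = 76.50 L
LD = Vd × C = 76.50 × 36.5 = 2792 mg
CL = 0.693 × Vd / t½ = 0.693 × 76.50 / 17 = 3.119 L/h
D = CL × Css × τ / F = 3.119 × 36.5 × 12 / 0.85 = 1607 mg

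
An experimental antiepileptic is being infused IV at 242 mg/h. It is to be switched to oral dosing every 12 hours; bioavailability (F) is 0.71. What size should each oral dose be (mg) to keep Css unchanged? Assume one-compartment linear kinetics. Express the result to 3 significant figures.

4090 mg

To maintain the same Css, the systemic dosing rate must be unchanged: F·D/τ = infusion rate.
D = rate × τ / F = 242 × 12 / 0.71 = 4090 mg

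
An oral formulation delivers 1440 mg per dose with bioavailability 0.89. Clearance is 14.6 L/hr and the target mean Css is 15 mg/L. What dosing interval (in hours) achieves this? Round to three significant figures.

F·D/τ = CL·Css → τ = F·D / (CL·Css).
τ = 0.89 × 1440 / (14.6 × 15) = 5.852 h

5.85 h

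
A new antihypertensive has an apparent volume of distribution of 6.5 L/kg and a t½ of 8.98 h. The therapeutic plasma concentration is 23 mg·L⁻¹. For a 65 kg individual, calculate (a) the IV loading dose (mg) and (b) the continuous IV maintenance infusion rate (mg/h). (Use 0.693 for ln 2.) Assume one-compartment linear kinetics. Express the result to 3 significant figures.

(a) 9720 mg; (b) 750 mg/h

Total Vd = 6.5 × 65 = 422.5 L
LD = Vd × C = 422.5 × 23 = 9718 mg
CL = 0.693 × Vd / t½ = 0.693 × 422.5 / 8.98 = 32.60 L/h
Infusion rate = CL × Css = 32.60 × 23 = 749.8 mg/h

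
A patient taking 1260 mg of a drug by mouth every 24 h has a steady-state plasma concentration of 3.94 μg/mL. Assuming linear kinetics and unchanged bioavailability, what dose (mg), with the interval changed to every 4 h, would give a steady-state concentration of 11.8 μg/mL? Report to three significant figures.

629 mg

With linear kinetics, Css is proportional to dose rate (D/τ) at fixed clearance.
D₂ = D₁ × (Css,target / Css,current) × (τ₂/τ₁) = 1260 × (11.8/3.94) × (4/24) = 628.9 mg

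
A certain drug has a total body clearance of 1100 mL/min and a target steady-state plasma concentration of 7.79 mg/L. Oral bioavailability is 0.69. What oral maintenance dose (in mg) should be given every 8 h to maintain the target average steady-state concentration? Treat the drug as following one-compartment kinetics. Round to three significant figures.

CL = 1100 mL/min = 1100 × 0.06 = 66.00 L/h
D = CL × Css × τ / F = 66.00 × 7.79 × 8 / 0.69 = 5961 mg

5960 mg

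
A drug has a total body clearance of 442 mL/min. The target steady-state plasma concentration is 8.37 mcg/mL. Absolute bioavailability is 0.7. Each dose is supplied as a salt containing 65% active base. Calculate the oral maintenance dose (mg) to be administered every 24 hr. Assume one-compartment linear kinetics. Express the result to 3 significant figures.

11700 mg

CL = 442 mL/min × 60/1000 = 26.52 L/h
At steady state, dose per interval replaces the amount cleared in that interval: F·S·D/τ = CL·Css.
D = CL × Css × τ / F / S = 26.52 × 8.37 × 24 / 0.7 / 0.65 = 11710 mg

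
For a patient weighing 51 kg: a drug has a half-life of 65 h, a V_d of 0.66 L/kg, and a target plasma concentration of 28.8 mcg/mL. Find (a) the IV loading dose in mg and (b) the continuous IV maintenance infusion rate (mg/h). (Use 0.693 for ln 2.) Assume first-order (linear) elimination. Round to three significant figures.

(a) 969 mg; (b) 10.3 mg/h

Total Vd = 0.66 × 51 = 33.66 L
LD = Vd × C = 33.66 × 28.8 = 969.4 mg
CL = 0.693 × Vd / t½ = 0.693 × 33.66 / 65 = 0.3589 L/h
Infusion rate = CL × Css = 0.3589 × 28.8 = 10.34 mg/h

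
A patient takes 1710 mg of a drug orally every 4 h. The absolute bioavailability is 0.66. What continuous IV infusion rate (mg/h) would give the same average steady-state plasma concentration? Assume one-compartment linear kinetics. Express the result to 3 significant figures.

282 mg/h

Equivalent systemic input: infusion rate = F·D/τ.
Rate = 0.66 × 1710 / 4 = 282.2 mg/h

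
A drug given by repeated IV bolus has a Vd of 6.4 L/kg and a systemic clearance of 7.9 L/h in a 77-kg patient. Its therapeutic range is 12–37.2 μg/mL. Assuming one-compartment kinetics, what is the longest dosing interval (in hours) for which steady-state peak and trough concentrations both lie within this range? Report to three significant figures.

Vd(total) = 77 kg × 6.4 L/kg = 492.8 L
k = CL / Vd = 7.900 / 492.8 = 0.01603 h⁻¹
Between IV bolus doses, concentration decays as C = C₀·e^(−kτ), so C_peak/C_trough = e^(kτ).
τ_max = ln(C_peak/C_trough) / k = ln(37.2/12) / 0.01603 = 1.131 / 0.01603 = 70.56 h

70.6 h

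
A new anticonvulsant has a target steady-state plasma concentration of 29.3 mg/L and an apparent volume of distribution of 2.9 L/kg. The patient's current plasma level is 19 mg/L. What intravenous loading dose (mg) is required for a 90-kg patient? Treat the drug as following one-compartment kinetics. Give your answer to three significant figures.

Total Vd = 2.9 × 90 = 261.0 L
Concentration deficit ΔC = 29.3 − 19 = 10.30 mg/L
LD = Vd × ΔC = 261.0 × 10.30 = 2688 mg

2690 mg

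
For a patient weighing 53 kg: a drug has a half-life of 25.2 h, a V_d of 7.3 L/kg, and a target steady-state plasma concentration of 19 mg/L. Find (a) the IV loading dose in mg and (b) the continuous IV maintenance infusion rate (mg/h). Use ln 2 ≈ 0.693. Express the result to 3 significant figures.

Vd(total) = 53 kg × 7.3 L/kg = 386.9 L
LD = Vd × C = 386.9 × 19 = 7351 mg
CL = 0.693 × Vd / t½ = 0.693 × 386.9 / 25.2 = 10.64 L/h
Infusion rate = CL × Css = 10.64 × 19 = 202.2 mg/h

(a) 7350 mg; (b) 202 mg/h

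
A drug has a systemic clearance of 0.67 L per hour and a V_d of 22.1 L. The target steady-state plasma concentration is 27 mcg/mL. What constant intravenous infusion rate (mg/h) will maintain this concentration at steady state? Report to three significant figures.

Vd does not affect the maintenance rate; only clearance governs steady-state input.
R₀ = 0.6700 × 27 = 18.09 mg/h

18.1 mg/h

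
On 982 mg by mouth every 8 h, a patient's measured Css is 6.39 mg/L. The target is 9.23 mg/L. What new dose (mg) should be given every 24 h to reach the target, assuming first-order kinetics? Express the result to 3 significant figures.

With linear kinetics, Css is proportional to dose rate (D/τ) at fixed clearance.
D₂ = D₁ × (Css,target / Css,current) × (τ₂/τ₁) = 982 × (9.23/6.39) × (24/8) = 4255 mg

4260 mg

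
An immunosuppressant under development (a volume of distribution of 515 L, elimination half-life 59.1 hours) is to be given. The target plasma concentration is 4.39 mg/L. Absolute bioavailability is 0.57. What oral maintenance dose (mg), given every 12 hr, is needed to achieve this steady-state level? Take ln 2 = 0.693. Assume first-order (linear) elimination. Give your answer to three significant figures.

558 mg

CL = ln 2 · Vd / t½ = 0.693 × 515.0 / 59.1 = 6.039 L/h
D = CL × Css × τ / F = 6.039 × 4.39 × 12 / 0.57 = 558.1 mg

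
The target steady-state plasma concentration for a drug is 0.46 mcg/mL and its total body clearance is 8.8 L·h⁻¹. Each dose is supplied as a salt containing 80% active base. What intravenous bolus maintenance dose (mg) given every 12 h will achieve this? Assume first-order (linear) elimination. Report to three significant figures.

At steady state, dose per interval replaces the amount cleared in that interval: S·D/τ = CL·Css.
D = CL × Css × τ / S = 8.800 × 0.46 × 12 / 0.8 = 60.72 mg

60.7 mg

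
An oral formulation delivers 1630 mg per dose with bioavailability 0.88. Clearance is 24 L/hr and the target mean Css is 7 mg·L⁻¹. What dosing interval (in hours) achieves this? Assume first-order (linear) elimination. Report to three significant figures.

F·D/τ = CL·Css → τ = F·D / (CL·Css).
τ = 0.88 × 1630 / (24 × 7) = 8.538 h

8.54 h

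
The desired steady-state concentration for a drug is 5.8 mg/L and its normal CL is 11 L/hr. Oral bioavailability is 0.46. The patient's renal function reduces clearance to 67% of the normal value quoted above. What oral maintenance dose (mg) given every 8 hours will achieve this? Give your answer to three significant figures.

743 mg

Patient clearance = 0.67 × 11.00 = 7.370 L/h
D = CL × Css × τ / F = 7.370 × 5.8 × 8 / 0.46 = 743.4 mg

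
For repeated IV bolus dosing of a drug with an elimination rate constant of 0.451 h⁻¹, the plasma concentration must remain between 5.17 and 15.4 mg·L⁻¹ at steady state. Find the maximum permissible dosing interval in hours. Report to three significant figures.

2.42 h

Between IV bolus doses, concentration decays as C = C₀·e^(−kτ), so C_peak/C_trough = e^(kτ).
τ_max = ln(C_peak/C_trough) / k = ln(15.4/5.17) / 0.4510 = 1.091 / 0.4510 = 2.419 h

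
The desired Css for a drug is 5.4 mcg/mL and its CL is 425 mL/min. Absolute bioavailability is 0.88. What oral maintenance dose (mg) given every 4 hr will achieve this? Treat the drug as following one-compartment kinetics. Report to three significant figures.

CL = 425 mL/min = 425 × 0.06 = 25.50 L/h
At steady state, dose per interval replaces the amount cleared in that interval: F·D/τ = CL·Css.
D = CL × Css × τ / F = 25.50 × 5.4 × 4 / 0.88 = 625.9 mg

626 mg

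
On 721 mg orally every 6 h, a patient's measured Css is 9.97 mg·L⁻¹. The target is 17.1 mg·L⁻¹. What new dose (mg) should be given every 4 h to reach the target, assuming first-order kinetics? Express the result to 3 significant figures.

824 mg

With linear kinetics, Css is proportional to dose rate (D/τ) at fixed clearance.
D₂ = D₁ × (Css,target / Css,current) × (τ₂/τ₁) = 721 × (17.1/9.97) × (4/6) = 824.4 mg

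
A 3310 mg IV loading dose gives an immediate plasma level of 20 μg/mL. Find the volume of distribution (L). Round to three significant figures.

166 L

Immediately after an IV bolus, C₀ = Dose / Vd, so Vd = Dose / C₀.
Vd = 3310 / 20 = 165.5 L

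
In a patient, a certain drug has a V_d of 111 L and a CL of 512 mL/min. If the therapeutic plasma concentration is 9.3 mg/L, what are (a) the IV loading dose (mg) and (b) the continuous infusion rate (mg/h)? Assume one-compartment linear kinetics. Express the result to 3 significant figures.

(a) 1030 mg; (b) 286 mg/h

LD = Vd · C_target = 111.0 × 9.3 = 1032 mg
CL = 512 mL/min × 60/1000 = 30.72 L/h
Infusion rate = 30.72 L/h × 9.3 mg/L = 285.7 mg/h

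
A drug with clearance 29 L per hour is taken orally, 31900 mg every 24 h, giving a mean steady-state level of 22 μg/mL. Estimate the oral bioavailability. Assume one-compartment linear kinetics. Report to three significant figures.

0.480

F·D/τ = CL·Css at steady state → F = CL·Css·τ / D.
F = 29 × 22 × 24 / 31900 = 0.480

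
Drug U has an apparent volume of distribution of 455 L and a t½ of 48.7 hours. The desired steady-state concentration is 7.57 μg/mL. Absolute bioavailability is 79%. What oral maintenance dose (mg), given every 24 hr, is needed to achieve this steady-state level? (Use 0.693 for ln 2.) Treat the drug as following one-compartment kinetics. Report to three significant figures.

CL = ln 2 · Vd / t½ = 0.693 × 455.0 / 48.7 = 6.475 L/h
D = CL × Css × τ / F = 6.475 × 7.57 × 24 / 0.79 = 1489 mg

1490 mg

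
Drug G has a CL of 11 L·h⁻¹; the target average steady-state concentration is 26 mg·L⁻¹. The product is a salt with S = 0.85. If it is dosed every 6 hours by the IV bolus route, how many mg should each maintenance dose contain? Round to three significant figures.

2020 mg

D = CL × Css × τ / S = 11.00 × 26 × 6 / 0.85 = 2019 mg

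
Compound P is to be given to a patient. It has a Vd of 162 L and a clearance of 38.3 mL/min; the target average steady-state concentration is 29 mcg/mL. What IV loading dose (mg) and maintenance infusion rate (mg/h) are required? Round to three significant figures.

(a) 4700 mg; (b) 66.6 mg/h

Loading dose = Vd × C = 162.0 × 29 = 4698 mg
CL = 38.3 mL/min × 60/1000 = 2.298 L/h
Maintenance: replace elimination → rate = CL × Css = 2.298 × 29 = 66.64 mg/h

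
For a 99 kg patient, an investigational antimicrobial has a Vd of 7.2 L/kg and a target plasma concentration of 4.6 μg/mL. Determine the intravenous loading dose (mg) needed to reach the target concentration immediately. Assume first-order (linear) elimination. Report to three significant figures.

Vd(total) = 99 kg × 7.2 L/kg = 712.8 L
The loading dose fills Vd to the target concentration.
LD = Vd × C = 712.8 × 4.600 = 3279 mg

3280 mg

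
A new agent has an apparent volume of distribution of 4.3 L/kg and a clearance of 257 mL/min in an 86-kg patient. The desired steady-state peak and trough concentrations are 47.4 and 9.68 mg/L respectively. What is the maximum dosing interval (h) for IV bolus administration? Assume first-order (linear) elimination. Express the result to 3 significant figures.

38.1 h

Vd = 4.3 L/kg × 86 kg = 369.8 L
CL = 257 mL/min = 257 × 0.06 = 15.42 L/h
k = CL / Vd = 15.42 / 369.8 = 0.04170 h⁻¹
Between IV bolus doses, concentration decays as C = C₀·e^(−kτ), so C_peak/C_trough = e^(kτ).
τ_max = ln(C_peak/C_trough) / k = ln(47.4/9.68) / 0.04170 = 1.589 / 0.04170 = 38.11 h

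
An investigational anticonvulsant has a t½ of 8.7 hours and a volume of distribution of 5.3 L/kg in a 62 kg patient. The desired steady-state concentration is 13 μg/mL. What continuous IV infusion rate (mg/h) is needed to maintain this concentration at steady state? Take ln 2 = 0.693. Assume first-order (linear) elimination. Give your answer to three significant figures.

340 mg/h

Total Vd = 5.3 × 62 = 328.6 L
CL = ln 2 · Vd / t½ = 0.693 × 328.6 / 8.7 = 26.17 L/h
Infusion rate = CL × Css = 26.17 × 13 = 340.2 mg/h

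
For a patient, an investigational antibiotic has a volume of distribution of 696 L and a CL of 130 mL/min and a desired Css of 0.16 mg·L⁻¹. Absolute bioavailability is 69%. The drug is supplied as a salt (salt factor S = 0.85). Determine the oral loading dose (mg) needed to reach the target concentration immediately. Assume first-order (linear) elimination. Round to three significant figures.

190 mg

The loading dose fills Vd to the target concentration; clearance is irrelevant here.
LD = Vd × C / F / S = 696.0 × 0.1600 / 0.69 / 0.85 = 189.9 mg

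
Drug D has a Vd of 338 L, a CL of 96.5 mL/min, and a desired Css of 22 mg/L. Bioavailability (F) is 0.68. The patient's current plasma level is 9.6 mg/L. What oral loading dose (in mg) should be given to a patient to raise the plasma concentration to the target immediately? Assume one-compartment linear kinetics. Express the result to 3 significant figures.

6160 mg

Concentration deficit ΔC = 22 − 9.6 = 12.40 mg/L
LD = Vd × ΔC / F = 338.0 × 12.40 / 0.68 = 6164 mg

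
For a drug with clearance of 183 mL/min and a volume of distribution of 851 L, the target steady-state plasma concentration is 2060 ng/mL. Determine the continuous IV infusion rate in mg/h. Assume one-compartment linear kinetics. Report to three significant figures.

CL = 183 mL/min × 60/1000 = 10.98 L/h
C = 2060 ng/mL = 2.060 mg/L
Maintenance depends on clearance, not Vd — rate in must match rate out.
R₀ = 10.98 × 2.06 = 22.62 mg/h

22.6 mg/h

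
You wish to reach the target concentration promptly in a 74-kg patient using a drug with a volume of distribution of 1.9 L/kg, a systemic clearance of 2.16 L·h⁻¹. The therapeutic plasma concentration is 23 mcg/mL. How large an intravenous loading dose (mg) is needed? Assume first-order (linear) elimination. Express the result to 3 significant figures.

Vd = 1.9 L/kg × 74 kg = 140.6 L
LD is governed by Vd — clearance does not enter the loading-dose calculation.
LD = Vd × C = 140.6 × 23.00 = 3234 mg

3230 mg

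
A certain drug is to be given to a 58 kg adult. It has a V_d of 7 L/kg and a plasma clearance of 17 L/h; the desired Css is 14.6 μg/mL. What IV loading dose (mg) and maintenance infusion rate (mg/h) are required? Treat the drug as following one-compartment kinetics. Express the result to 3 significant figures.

(a) 5930 mg; (b) 248 mg/h

Vd(total) = 58 kg × 7 L/kg = 406.0 L
Loading dose = Vd × C = 406.0 × 14.6 = 5928 mg
Infusion rate = 17.00 L/h × 14.6 mg/L = 248.2 mg/h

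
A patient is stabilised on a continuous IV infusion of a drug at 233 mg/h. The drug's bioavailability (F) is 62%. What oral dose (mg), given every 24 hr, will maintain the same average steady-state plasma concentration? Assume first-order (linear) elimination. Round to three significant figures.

To maintain the same Css, the systemic dosing rate must be unchanged: F·D/τ = infusion rate.
D = rate × τ / F = 233 × 24 / 0.62 = 9019 mg

9020 mg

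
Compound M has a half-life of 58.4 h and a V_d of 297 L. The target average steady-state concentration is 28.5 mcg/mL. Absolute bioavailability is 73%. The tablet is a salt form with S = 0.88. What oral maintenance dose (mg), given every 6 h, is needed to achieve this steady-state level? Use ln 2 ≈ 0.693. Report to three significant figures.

938 mg

CL = 0.693 × Vd / t½ = 0.693 × 297.0 / 58.4 = 3.524 L/h
D = CL × Css × τ / F / S = 3.524 × 28.5 × 6 / 0.73 / 0.88 = 938.1 mg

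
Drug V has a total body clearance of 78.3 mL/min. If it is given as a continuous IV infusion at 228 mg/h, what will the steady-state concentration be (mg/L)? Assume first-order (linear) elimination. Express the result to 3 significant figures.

48.5 mg/L

Convert clearance: 78.3 mL/min × 60 min/h ÷ 1000 mL/L = 4.698 L/h
Css = rate / CL = 228 / 4.698 = 48.53 mg/L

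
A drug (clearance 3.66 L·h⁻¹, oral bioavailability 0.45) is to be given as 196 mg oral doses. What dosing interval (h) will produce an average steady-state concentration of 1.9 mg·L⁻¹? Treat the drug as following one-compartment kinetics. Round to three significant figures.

12.7 h

F·D/τ = CL·Css → τ = F·D / (CL·Css).
τ = 0.45 × 196 / (3.66 × 1.9) = 12.68 h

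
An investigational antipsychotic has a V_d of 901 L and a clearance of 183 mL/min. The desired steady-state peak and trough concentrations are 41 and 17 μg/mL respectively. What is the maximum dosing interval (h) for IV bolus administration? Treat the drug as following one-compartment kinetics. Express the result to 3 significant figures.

CL = 183 mL/min × 60/1000 = 10.98 L/h
k = CL / Vd = 10.98 / 901.0 = 0.01219 h⁻¹
Between IV bolus doses, concentration decays as C = C₀·e^(−kτ), so C_peak/C_trough = e^(kτ).
τ_max = ln(C_peak/C_trough) / k = ln(41/17) / 0.01219 = 0.8804 / 0.01219 = 72.22 h

72.2 h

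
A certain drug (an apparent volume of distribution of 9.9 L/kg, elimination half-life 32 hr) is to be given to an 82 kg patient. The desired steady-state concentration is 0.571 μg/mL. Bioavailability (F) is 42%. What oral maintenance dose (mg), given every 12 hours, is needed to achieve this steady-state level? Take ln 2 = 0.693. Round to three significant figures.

287 mg

Vd(total) = 82 kg × 9.9 L/kg = 811.8 L
CL = 0.693 × Vd / t½ = 0.693 × 811.8 / 32 = 17.58 L/h
D = CL × Css × τ / F = 17.58 × 0.571 × 12 / 0.42 = 286.8 mg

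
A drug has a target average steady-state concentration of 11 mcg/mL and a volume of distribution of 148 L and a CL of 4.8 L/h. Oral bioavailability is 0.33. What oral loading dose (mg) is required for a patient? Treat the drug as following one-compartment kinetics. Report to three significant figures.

LD = Vd × C / F = 148.0 × 11.00 / 0.33 = 4933 mg

4930 mg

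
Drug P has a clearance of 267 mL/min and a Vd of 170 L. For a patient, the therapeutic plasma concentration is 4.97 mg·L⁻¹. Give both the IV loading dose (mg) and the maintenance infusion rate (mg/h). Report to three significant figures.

Loading: fill Vd to C_target → 170.0 L × 4.97 mg/L = 844.9 mg
CL = 267 mL/min × 60/1000 = 16.02 L/h
Maintenance infusion rate = CL × Css = 16.02 × 4.97 = 79.62 mg/h

(a) 845 mg; (b) 79.6 mg/h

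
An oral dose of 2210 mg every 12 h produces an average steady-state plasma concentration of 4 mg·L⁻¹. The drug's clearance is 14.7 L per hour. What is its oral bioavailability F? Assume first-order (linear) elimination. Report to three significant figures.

0.319

F·D/τ = CL·Css at steady state → F = CL·Css·τ / D.
F = 14.7 × 4 × 12 / 2210 = 0.319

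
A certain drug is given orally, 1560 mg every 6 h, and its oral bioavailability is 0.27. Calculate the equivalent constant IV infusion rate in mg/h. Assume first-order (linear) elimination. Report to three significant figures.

Equivalent systemic input: infusion rate = F·D/τ.
Rate = 0.27 × 1560 / 6 = 70.20 mg/h

70.2 mg/h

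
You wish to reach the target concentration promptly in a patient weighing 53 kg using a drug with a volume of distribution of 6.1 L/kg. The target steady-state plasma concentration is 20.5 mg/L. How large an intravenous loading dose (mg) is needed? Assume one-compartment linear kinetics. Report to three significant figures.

6630 mg

Vd = 6.1 L/kg × 53 kg = 323.3 L
LD = Vd × C = 323.3 × 20.50 = 6628 mg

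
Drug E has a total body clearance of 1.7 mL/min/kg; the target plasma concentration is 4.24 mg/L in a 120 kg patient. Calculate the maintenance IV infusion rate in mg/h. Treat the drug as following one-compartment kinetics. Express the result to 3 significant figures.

51.9 mg/h

CL = 1.7 mL/min/kg × 120 kg = 204.0 mL/min = 204.0 × 60/1000 = 12.24 L/h
Rate = CL × Css = 12.24 × 4.24 = 51.90 mg/h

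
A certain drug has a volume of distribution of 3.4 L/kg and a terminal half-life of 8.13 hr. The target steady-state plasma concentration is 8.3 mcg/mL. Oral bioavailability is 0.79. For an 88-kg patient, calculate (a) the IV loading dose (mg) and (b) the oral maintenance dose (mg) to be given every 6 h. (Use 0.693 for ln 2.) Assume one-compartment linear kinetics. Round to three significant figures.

Vd = 3.4 L/kg × 88 kg = 299.2 L
LD = Vd × C = 299.2 × 8.3 = 2483 mg
CL = 0.693 × Vd / t½ = 0.693 × 299.2 / 8.13 = 25.50 L/h
D = CL × Css × τ / F = 25.50 × 8.3 × 6 / 0.79 = 1607 mg

(a) 2480 mg; (b) 1610 mg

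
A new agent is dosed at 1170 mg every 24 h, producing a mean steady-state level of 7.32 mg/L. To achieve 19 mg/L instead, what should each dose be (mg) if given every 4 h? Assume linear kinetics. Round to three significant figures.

506 mg

For first-order elimination, Css ∝ F·D/(CL·τ); F and CL are unchanged, so Css ∝ D/τ.
D₂ = D₁ × (Css,target / Css,current) × (τ₂/τ₁) = 1170 × (19/7.32) × (4/24) = 506.1 mg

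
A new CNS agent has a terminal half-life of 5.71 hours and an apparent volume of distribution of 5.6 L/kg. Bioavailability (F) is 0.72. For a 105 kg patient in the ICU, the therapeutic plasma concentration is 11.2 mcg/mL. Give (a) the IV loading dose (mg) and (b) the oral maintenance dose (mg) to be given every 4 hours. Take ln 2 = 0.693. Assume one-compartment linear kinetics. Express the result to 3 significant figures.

(a) 6590 mg; (b) 4440 mg

Vd = 5.6 L/kg × 105 kg = 588.0 L
LD = Vd × C = 588.0 × 11.2 = 6586 mg
CL = 0.693 × Vd / t½ = 0.693 × 588.0 / 5.71 = 71.36 L/h
D = CL × Css × τ / F = 71.36 × 11.2 × 4 / 0.72 = 4440 mg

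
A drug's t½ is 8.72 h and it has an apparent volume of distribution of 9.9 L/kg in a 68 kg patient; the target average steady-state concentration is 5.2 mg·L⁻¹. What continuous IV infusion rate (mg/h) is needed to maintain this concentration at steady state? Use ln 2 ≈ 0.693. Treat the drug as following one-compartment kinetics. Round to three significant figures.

Total Vd = 9.9 × 68 = 673.2 L
k = 0.693/8.72 = 0.07947 h⁻¹, so CL = k·Vd = 0.07947 × 673.2 = 53.50 L/h
Infusion rate = CL × Css = 53.50 × 5.2 = 278.2 mg/h

278 mg/h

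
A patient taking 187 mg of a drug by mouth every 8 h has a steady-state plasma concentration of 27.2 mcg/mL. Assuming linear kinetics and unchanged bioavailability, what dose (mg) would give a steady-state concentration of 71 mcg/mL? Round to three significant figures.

488 mg

For first-order elimination, Css ∝ F·D/(CL·τ); F and CL are unchanged, so Css ∝ D/τ.
D₂ = D₁ × (Css,target / Css,current) = 187 × 71/27.2 = 488.1 mg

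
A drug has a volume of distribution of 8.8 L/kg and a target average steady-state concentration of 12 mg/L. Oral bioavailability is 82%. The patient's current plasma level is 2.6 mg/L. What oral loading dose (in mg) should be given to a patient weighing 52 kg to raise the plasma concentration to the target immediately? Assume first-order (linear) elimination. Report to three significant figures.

Total Vd = 8.8 × 52 = 457.6 L
Concentration deficit ΔC = 12 − 2.6 = 9.400 mg/L
LD = Vd × ΔC / F = 457.6 × 9.400 / 0.82 = 5246 mg

5250 mg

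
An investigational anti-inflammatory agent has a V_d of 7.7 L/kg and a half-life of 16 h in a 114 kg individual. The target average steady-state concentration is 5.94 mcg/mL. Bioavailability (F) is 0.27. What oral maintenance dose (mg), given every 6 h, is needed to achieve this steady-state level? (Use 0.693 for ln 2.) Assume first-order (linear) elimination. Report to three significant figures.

Vd(total) = 114 kg × 7.7 L/kg = 877.8 L
CL = 0.693 × Vd / t½ = 0.693 × 877.8 / 16 = 38.02 L/h
D = CL × Css × τ / F = 38.02 × 5.94 × 6 / 0.27 = 5019 mg

5020 mg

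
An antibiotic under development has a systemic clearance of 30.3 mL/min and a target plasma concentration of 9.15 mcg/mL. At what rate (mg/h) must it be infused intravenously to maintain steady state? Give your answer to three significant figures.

16.6 mg/h

Convert clearance: 30.3 mL/min × 60 min/h ÷ 1000 mL/L = 1.818 L/h
At steady state, infusion rate equals elimination rate: rate in = CL × Css.
Infusion rate = CL · Css = 1.818 L/h × 9.15 mg/L = 16.63 mg/h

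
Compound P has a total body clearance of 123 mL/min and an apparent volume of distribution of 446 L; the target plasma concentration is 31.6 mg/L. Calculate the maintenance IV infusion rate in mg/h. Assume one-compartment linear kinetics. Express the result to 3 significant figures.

CL = 123 mL/min × 60/1000 = 7.380 L/h
R₀ = 7.380 × 31.6 = 233.2 mg/h

233 mg/h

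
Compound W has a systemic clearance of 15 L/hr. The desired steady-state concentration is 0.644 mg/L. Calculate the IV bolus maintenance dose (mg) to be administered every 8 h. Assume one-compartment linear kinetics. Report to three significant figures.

77.3 mg

D = CL × Css × τ = 15.00 × 0.644 × 8 = 77.28 mg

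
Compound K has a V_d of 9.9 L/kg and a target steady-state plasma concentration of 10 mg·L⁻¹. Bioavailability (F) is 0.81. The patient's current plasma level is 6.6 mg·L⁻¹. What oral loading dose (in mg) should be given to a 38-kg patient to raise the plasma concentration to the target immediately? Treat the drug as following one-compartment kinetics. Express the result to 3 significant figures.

1580 mg

Total Vd = 9.9 × 38 = 376.2 L
Concentration deficit ΔC = 10 − 6.6 = 3.400 mg/L
LD = Vd × ΔC / F = 376.2 × 3.400 / 0.81 = 1579 mg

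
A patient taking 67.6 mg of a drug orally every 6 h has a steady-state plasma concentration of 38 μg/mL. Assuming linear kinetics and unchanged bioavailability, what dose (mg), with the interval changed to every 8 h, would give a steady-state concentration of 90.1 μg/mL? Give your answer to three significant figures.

214 mg

With linear kinetics, Css is proportional to dose rate (D/τ) at fixed clearance.
D₂ = D₁ × (Css,target / Css,current) × (τ₂/τ₁) = 67.6 × (90.1/38) × (8/6) = 213.7 mg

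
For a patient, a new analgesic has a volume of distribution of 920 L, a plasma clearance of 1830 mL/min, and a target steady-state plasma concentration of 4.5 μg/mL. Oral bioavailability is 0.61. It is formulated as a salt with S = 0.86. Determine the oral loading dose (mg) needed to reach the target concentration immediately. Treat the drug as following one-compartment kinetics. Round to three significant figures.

LD is governed by Vd — clearance does not enter the loading-dose calculation.
LD = Vd × C / F / S = 920.0 × 4.500 / 0.61 / 0.86 = 7892 mg

7890 mg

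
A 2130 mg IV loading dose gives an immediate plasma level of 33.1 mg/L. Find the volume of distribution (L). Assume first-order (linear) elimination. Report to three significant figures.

64.4 L

Immediately after an IV bolus, C₀ = Dose / Vd, so Vd = Dose / C₀.
Vd = 2130 / 33.1 = 64.35 L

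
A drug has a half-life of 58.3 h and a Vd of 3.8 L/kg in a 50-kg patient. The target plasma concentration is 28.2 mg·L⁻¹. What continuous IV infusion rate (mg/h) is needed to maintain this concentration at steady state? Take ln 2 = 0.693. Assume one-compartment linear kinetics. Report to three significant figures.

63.7 mg/h

Total Vd = 3.8 × 50 = 190.0 L
k = 0.693/58.3 = 0.01189 h⁻¹, so CL = k·Vd = 0.01189 × 190.0 = 2.259 L/h
Infusion rate = CL × Css = 2.259 × 28.2 = 63.70 mg/h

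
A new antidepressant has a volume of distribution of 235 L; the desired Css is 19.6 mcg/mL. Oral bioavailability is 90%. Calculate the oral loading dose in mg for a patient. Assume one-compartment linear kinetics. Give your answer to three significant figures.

LD = Vd × C / F = 235.0 × 19.60 / 0.9 = 5118 mg

5120 mg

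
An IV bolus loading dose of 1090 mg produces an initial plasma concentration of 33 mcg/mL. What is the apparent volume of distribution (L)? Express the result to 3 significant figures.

33.0 L

Immediately after an IV bolus, C₀ = Dose / Vd, so Vd = Dose / C₀.
Vd = 1090 / 33 = 33.03 L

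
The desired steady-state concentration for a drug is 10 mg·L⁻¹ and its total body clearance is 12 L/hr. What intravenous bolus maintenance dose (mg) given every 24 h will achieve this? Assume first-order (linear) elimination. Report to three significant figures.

2880 mg

D = CL × Css × τ = 12.00 × 10 × 24 = 2880 mg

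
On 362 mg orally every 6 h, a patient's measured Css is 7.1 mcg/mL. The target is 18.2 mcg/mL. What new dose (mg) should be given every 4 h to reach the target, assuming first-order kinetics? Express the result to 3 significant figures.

619 mg

With linear kinetics, Css is proportional to dose rate (D/τ) at fixed clearance.
D₂ = D₁ × (Css,target / Css,current) × (τ₂/τ₁) = 362 × (18.2/7.1) × (4/6) = 618.6 mg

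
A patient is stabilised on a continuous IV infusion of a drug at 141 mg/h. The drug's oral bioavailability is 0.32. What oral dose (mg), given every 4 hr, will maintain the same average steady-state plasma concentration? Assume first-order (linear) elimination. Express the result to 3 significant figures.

1760 mg

To maintain the same Css, the systemic dosing rate must be unchanged: F·D/τ = infusion rate.
D = rate × τ / F = 141 × 4 / 0.32 = 1763 mg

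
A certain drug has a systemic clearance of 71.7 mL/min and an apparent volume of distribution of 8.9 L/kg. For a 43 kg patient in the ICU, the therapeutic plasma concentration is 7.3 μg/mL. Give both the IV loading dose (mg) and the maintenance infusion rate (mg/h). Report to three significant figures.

(a) 2790 mg; (b) 31.4 mg/h

Vd(total) = 43 kg × 8.9 L/kg = 382.7 L
Loading dose = Vd × C = 382.7 × 7.3 = 2794 mg
Convert clearance: 71.7 mL/min × 60 min/h ÷ 1000 mL/L = 4.302 L/h
Maintenance: replace elimination → rate = CL × Css = 4.302 × 7.3 = 31.40 mg/h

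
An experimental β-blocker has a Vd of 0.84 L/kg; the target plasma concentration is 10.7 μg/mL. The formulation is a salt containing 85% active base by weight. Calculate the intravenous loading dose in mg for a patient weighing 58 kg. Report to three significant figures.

Total Vd = 0.84 × 58 = 48.72 L
LD = Vd × C / S = 48.72 × 10.70 / 0.85 = 613.3 mg

613 mg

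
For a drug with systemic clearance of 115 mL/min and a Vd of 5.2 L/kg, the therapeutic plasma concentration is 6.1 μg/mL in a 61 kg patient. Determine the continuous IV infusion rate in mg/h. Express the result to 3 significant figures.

42.1 mg/h

Convert clearance: 115 mL/min × 60 min/h ÷ 1000 mL/L = 6.900 L/h
At steady state, infusion rate equals elimination rate: rate in = CL × Css.
R₀ = 6.900 × 6.1 = 42.09 mg/h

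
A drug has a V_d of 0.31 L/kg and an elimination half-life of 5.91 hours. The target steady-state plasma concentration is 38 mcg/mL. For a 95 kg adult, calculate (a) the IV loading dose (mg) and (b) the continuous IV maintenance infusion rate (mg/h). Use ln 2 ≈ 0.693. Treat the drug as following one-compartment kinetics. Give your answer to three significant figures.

Vd = 0.31 L/kg × 95 kg = 29.45 L
LD = Vd × C = 29.45 × 38 = 1119 mg
CL = 0.693 × Vd / t½ = 0.693 × 29.45 / 5.91 = 3.453 L/h
Infusion rate = CL × Css = 3.453 × 38 = 131.2 mg/h

(a) 1120 mg; (b) 131 mg/h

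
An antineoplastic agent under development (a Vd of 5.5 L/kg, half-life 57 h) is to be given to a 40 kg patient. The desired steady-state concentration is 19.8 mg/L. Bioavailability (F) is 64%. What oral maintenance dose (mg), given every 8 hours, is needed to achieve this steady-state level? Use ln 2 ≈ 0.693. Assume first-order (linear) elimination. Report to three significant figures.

Vd(total) = 40 kg × 5.5 L/kg = 220.0 L
CL = 0.693 × Vd / t½ = 0.693 × 220.0 / 57 = 2.675 L/h
D = CL × Css × τ / F = 2.675 × 19.8 × 8 / 0.64 = 662.1 mg

662 mg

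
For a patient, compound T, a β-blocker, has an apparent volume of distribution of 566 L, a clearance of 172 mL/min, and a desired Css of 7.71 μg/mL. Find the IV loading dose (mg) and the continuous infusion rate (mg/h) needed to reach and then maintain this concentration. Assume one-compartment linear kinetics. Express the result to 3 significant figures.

Loading: fill Vd to C_target → 566.0 L × 7.71 mg/L = 4364 mg
CL = 172 mL/min × 60/1000 = 10.32 L/h
Infusion rate = 10.32 L/h × 7.71 mg/L = 79.57 mg/h

(a) 4360 mg; (b) 79.6 mg/h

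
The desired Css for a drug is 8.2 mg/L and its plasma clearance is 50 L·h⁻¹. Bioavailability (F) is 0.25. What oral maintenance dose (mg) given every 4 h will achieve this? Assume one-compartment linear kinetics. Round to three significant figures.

6560 mg

D = CL × Css × τ / F = 50.00 × 8.2 × 4 / 0.25 = 6560 mg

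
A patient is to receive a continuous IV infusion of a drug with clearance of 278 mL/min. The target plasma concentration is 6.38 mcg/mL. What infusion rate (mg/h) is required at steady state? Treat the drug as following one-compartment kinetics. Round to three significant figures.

106 mg/h

CL = 278 mL/min × 60/1000 = 16.68 L/h
R₀ = 16.68 × 6.38 = 106.4 mg/h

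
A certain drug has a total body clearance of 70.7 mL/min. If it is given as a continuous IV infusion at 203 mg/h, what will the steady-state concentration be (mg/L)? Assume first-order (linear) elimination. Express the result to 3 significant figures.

CL = 70.7 mL/min × 60/1000 = 4.242 L/h
Css = rate / CL = 203 / 4.242 = 47.85 mg/L

47.9 mg/L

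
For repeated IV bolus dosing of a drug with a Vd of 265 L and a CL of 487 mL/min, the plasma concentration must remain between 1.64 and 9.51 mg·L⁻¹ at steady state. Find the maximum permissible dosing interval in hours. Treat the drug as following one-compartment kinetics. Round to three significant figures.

15.9 h

Convert clearance: 487 mL/min × 60 min/h ÷ 1000 mL/L = 29.22 L/h
k = CL / Vd = 29.22 / 265.0 = 0.1103 h⁻¹
Between IV bolus doses, concentration decays as C = C₀·e^(−kτ), so C_peak/C_trough = e^(kτ).
τ_max = ln(C_peak/C_trough) / k = ln(9.51/1.64) / 0.1103 = 1.758 / 0.1103 = 15.94 h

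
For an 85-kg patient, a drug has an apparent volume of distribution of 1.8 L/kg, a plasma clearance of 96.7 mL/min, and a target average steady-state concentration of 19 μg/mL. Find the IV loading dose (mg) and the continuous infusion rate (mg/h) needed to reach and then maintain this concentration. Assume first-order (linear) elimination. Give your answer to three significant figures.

(a) 2910 mg; (b) 110 mg/h

Vd(total) = 85 kg × 1.8 L/kg = 153.0 L
Loading: fill Vd to C_target → 153.0 L × 19 mg/L = 2907 mg
CL = 96.7 mL/min × 60/1000 = 5.802 L/h
Infusion rate = 5.802 L/h × 19 mg/L = 110.2 mg/h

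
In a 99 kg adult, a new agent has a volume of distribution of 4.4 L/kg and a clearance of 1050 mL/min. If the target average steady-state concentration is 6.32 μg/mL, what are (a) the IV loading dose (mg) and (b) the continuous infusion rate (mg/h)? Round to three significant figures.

(a) 2750 mg; (b) 398 mg/h

Vd(total) = 99 kg × 4.4 L/kg = 435.6 L
Loading dose = Vd × C = 435.6 × 6.32 = 2753 mg
CL = 1050 mL/min = 1050 × 0.06 = 63.00 L/h
Maintenance: replace elimination → rate = CL × Css = 63.00 × 6.32 = 398.2 mg/h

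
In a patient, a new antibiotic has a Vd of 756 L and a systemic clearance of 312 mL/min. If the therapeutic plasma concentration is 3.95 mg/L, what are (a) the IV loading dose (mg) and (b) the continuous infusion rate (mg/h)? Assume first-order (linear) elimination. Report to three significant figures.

LD = Vd · C_target = 756.0 × 3.95 = 2986 mg
CL = 312 mL/min × 60/1000 = 18.72 L/h
Infusion rate = 18.72 L/h × 3.95 mg/L = 73.94 mg/h

(a) 2990 mg; (b) 73.9 mg/h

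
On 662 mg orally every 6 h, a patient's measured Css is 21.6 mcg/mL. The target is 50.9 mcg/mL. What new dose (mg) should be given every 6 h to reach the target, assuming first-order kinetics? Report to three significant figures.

1560 mg

For first-order elimination, Css ∝ F·D/(CL·τ); F and CL are unchanged, so Css ∝ D/τ.
D₂ = D₁ × (Css,target / Css,current) = 662 × 50.9/21.6 = 1560 mg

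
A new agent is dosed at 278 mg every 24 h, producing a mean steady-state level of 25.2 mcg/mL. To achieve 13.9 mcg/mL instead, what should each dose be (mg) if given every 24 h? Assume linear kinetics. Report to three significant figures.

For first-order elimination, Css ∝ F·D/(CL·τ); F and CL are unchanged, so Css ∝ D/τ.
D₂ = D₁ × (Css,target / Css,current) = 278 × 13.9/25.2 = 153.3 mg

153 mg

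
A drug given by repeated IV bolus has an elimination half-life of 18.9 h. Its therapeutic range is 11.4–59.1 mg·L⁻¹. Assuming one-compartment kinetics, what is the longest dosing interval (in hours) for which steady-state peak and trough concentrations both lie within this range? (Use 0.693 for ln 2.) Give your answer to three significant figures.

44.9 h

k = 0.693 / t½ = 0.693 / 18.9 = 0.03667 h⁻¹
Between IV bolus doses, concentration decays as C = C₀·e^(−kτ), so C_peak/C_trough = e^(kτ).
τ_max = ln(C_peak/C_trough) / k = ln(59.1/11.4) / 0.03667 = 1.646 / 0.03667 = 44.89 h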